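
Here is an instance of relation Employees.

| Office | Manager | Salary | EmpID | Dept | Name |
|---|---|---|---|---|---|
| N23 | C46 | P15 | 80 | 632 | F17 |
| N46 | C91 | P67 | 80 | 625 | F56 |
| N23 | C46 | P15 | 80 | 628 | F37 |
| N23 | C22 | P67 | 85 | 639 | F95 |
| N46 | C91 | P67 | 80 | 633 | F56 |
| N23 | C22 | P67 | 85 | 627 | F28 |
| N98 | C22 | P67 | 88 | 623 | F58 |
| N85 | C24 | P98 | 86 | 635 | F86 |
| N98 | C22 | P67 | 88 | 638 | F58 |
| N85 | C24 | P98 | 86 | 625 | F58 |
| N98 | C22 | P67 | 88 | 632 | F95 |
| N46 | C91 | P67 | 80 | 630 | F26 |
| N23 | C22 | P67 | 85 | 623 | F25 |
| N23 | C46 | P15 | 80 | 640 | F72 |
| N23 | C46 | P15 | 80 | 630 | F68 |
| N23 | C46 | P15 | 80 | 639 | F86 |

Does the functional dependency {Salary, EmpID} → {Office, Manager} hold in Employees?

(Salary=P15, EmpID=80): 5 rows → {Office,Manager} = (N23, C46), (N23, C46), (N23, C46), (N23, C46), (N23, C46) ✓
(Salary=P67, EmpID=80): 3 rows → {Office,Manager} = (N46, C91), (N46, C91), (N46, C91) ✓
(Salary=P67, EmpID=85): 3 rows → {Office,Manager} = (N23, C22), (N23, C22), (N23, C22) ✓
(Salary=P67, EmpID=88): 3 rows → {Office,Manager} = (N98, C22), (N98, C22), (N98, C22) ✓
(Salary=P98, EmpID=86): 2 rows → {Office,Manager} = (N85, C24), (N85, C24) ✓
Every {Salary, EmpID} value is associated with a single {Office, Manager} value, so {Salary, EmpID} → {Office, Manager} holds.

Yes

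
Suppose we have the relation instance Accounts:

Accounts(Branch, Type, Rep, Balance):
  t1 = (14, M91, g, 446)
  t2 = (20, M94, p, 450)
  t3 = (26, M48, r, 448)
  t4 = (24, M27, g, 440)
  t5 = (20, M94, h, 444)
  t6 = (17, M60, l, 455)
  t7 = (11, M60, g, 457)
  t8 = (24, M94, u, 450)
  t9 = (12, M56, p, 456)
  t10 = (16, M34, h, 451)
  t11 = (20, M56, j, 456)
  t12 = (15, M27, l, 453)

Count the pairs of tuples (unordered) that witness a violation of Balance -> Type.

0

Balance=450: all 2 rows agree on Type — 0 pairs.
Balance=456: all 2 rows agree on Type — 0 pairs.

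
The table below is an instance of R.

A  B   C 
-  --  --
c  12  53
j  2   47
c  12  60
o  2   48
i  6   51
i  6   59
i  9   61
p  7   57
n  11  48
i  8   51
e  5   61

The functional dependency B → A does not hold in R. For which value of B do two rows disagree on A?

2

B=12: 2 rows → A = c, c ✓
B=2: 2 rows → A takes values {j, o} — violation
B=6: 2 rows → A = i, i ✓
B=9: 1 row → A = i ✓
B=7: 1 row → A = p ✓
B=11: 1 row → A = n ✓
B=8: 1 row → A = i ✓
B=5: 1 row → A = e ✓
The only B value with inconsistent A is B=2.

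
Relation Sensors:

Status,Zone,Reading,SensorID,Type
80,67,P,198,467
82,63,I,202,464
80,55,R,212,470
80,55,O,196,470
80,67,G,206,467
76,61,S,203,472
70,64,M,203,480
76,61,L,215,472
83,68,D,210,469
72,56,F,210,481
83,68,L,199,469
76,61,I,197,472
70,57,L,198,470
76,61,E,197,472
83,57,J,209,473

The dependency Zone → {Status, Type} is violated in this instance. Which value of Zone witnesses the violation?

Zone=67: 2 rows → {Status,Type} = (80, 467), (80, 467) ✓
Zone=63: 1 row → {Status,Type} = (82, 464) ✓
Zone=55: 2 rows → {Status,Type} = (80, 470), (80, 470) ✓
Zone=61: 4 rows → {Status,Type} = (76, 472), (76, 472), (76, 472), (76, 472) ✓
Zone=64: 1 row → {Status,Type} = (70, 480) ✓
Zone=68: 2 rows → {Status,Type} = (83, 469), (83, 469) ✓
Zone=56: 1 row → {Status,Type} = (72, 481) ✓
Zone=57: 2 rows → {Status,Type} takes values {(70, 470), (83, 473)} — violation
The only Zone value with inconsistent RHS is Zone=57.

57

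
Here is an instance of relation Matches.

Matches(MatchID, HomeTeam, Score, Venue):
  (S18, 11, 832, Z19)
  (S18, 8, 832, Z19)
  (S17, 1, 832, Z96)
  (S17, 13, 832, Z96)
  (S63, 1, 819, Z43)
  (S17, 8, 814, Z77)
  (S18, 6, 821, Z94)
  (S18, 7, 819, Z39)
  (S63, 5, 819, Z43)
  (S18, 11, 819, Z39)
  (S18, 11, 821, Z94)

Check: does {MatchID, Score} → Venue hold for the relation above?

Yes

(MatchID=S18, Score=832): 2 rows → Venue = Z19, Z19 ✓
(MatchID=S17, Score=832): 2 rows → Venue = Z96, Z96 ✓
(MatchID=S63, Score=819): 2 rows → Venue = Z43, Z43 ✓
(MatchID=S17, Score=814): 1 row → Venue = Z77 ✓
(MatchID=S18, Score=821): 2 rows → Venue = Z94, Z94 ✓
(MatchID=S18, Score=819): 2 rows → Venue = Z39, Z39 ✓
Every {MatchID, Score} value is associated with a single Venue value, so {MatchID, Score} → Venue holds.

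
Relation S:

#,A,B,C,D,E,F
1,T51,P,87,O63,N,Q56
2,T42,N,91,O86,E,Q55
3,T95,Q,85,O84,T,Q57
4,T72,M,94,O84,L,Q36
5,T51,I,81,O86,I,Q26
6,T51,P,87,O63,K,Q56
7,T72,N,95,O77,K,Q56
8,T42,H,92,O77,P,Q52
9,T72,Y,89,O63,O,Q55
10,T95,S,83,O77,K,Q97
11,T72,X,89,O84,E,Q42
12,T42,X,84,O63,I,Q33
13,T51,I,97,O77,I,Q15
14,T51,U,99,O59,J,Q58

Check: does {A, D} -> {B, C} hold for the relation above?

(A=T51, D=O63): rows 1, 6 → {B,C} = (P, 87), (P, 87) ✓
(A=T42, D=O86): row 2 → {B,C} = (N, 91) ✓
(A=T95, D=O84): row 3 → {B,C} = (Q, 85) ✓
(A=T72, D=O84): rows 4, 11 → {B,C} takes values {(M, 94), (X, 89)} — violation
(A=T51, D=O86): row 5 → {B,C} = (I, 81) ✓
(A=T72, D=O77): row 7 → {B,C} = (N, 95) ✓
(A=T42, D=O77): row 8 → {B,C} = (H, 92) ✓
(A=T72, D=O63): row 9 → {B,C} = (Y, 89) ✓
(A=T95, D=O77): row 10 → {B,C} = (S, 83) ✓
(A=T42, D=O63): row 12 → {B,C} = (X, 84) ✓
(A=T51, D=O77): row 13 → {B,C} = (I, 97) ✓
(A=T51, D=O59): row 14 → {B,C} = (U, 99) ✓
Two rows agree on {A, D} but differ on {B, C}, so {A, D} -> {B, C} does not hold.

No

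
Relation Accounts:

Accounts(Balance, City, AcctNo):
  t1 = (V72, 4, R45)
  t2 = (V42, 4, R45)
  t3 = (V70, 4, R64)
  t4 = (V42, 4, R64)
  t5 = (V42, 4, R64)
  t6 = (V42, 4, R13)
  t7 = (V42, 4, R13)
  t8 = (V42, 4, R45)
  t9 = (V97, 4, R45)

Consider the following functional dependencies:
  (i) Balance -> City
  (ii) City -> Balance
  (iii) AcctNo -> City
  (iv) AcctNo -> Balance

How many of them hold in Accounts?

(i) Balance -> City: every LHS value maps to a single RHS value — holds.
(ii) City -> Balance: City=4: rows 1, 2, 3, 4, 5, 6, 7, 8, 9 → Balance takes values {V72, V42, V70, V97} — violation — fails.
(iii) AcctNo -> City: every LHS value maps to a single RHS value — holds.
(iv) AcctNo -> Balance: AcctNo=R45: rows 1, 2, 8, 9 → Balance takes values {V72, V42, V97} — violation; AcctNo=R64: rows 3, 4, 5 → Balance takes values {V70, V42} — violation — fails.
2 of the 4 dependencies hold.

2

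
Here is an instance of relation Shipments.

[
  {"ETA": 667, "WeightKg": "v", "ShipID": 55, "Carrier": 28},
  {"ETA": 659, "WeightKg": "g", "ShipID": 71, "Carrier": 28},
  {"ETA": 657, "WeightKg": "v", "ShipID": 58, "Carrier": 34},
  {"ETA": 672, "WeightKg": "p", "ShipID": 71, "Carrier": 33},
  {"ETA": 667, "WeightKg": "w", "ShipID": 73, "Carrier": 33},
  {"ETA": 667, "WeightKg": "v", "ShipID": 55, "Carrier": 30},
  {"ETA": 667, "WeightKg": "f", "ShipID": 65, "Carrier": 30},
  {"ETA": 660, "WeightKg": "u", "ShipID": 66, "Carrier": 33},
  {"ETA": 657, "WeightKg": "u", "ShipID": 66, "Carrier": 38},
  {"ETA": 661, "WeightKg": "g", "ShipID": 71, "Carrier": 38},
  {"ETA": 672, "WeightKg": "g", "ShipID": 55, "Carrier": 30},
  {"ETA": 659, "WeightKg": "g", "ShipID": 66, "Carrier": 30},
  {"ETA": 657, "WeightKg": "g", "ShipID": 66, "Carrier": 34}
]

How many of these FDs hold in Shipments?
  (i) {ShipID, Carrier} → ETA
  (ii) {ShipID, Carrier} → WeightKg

0

(i) {ShipID, Carrier} → ETA: (ShipID=55, Carrier=30): 2 rows → ETA takes values {667, 672} — violation — fails.
(ii) {ShipID, Carrier} → WeightKg: (ShipID=55, Carrier=30): 2 rows → WeightKg takes values {v, g} — violation — fails.
None of the 2 dependencies hold.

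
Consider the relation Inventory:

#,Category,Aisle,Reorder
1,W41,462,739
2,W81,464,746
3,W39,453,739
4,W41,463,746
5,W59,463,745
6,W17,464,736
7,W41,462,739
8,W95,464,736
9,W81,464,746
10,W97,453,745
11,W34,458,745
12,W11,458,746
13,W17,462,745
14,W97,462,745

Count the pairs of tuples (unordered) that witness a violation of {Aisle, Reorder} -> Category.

(Aisle=462, Reorder=739): all 2 rows agree on Category — 0 pairs.
(Aisle=464, Reorder=746): all 2 rows agree on Category — 0 pairs.
(Aisle=464, Reorder=736): violating pairs (6,8) — 1 pair.
(Aisle=462, Reorder=745): violating pairs (13,14) — 1 pair.

2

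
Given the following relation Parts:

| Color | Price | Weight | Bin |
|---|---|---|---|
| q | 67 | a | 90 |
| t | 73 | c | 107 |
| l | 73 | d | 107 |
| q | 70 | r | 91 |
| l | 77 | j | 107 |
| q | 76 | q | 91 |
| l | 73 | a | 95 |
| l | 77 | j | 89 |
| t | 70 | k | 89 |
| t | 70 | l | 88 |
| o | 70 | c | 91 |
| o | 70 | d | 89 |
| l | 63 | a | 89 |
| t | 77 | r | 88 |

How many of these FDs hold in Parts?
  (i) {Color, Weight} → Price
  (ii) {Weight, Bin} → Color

1

(i) {Color, Weight} → Price: (Color=l, Weight=a): 2 rows → Price takes values {73, 63} — violation — fails.
(ii) {Weight, Bin} → Color: every LHS value maps to a single RHS value — holds.
1 of the 2 dependencies holds.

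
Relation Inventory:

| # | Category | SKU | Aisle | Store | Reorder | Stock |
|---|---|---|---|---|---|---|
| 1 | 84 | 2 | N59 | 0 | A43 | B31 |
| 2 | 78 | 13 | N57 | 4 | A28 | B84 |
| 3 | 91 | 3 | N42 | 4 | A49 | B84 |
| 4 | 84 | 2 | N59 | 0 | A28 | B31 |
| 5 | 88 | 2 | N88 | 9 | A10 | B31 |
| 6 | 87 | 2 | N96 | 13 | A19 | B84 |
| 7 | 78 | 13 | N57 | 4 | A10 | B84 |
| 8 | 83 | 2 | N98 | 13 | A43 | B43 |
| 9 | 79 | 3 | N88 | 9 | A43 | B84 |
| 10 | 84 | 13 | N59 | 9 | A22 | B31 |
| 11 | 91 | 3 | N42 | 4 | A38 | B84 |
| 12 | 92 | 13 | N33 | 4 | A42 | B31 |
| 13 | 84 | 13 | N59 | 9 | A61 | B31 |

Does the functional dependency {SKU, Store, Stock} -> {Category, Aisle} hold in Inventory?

Yes

(SKU=2, Store=0, Stock=B31): rows 1, 4 → {Category,Aisle} = (84, N59), (84, N59) ✓
(SKU=13, Store=4, Stock=B84): rows 2, 7 → {Category,Aisle} = (78, N57), (78, N57) ✓
(SKU=3, Store=4, Stock=B84): rows 3, 11 → {Category,Aisle} = (91, N42), (91, N42) ✓
(SKU=2, Store=9, Stock=B31): row 5 → {Category,Aisle} = (88, N88) ✓
(SKU=2, Store=13, Stock=B84): row 6 → {Category,Aisle} = (87, N96) ✓
(SKU=2, Store=13, Stock=B43): row 8 → {Category,Aisle} = (83, N98) ✓
(SKU=3, Store=9, Stock=B84): row 9 → {Category,Aisle} = (79, N88) ✓
(SKU=13, Store=9, Stock=B31): rows 10, 13 → {Category,Aisle} = (84, N59), (84, N59) ✓
(SKU=13, Store=4, Stock=B31): row 12 → {Category,Aisle} = (92, N33) ✓
Every {SKU, Store, Stock} value is associated with a single {Category, Aisle} value, so {SKU, Store, Stock} -> {Category, Aisle} holds.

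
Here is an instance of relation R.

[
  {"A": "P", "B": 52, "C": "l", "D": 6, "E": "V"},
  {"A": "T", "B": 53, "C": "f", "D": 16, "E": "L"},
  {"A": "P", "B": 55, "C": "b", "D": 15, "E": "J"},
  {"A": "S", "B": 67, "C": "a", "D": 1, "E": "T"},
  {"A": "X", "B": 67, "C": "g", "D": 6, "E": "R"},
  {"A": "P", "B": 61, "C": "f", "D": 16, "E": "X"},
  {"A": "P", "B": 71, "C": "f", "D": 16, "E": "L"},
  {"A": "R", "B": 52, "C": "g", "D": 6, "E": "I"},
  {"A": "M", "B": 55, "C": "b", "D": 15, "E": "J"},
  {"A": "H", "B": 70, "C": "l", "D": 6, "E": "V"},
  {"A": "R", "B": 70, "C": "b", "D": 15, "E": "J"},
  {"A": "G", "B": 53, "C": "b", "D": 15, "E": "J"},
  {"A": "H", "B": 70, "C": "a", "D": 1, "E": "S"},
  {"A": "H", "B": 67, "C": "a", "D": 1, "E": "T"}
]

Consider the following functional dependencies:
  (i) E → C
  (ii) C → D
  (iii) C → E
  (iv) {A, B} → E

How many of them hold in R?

2

(i) E → C: every LHS value maps to a single RHS value — holds.
(ii) C → D: every LHS value maps to a single RHS value — holds.
(iii) C → E: C=f: 3 rows → E takes values {L, X} — violation; C=a: 3 rows → E takes values {T, S} — violation; C=g: 2 rows → E takes values {R, I} — violation — fails.
(iv) {A, B} → E: (A=H, B=70): 2 rows → E takes values {V, S} — violation — fails.
2 of the 4 dependencies hold.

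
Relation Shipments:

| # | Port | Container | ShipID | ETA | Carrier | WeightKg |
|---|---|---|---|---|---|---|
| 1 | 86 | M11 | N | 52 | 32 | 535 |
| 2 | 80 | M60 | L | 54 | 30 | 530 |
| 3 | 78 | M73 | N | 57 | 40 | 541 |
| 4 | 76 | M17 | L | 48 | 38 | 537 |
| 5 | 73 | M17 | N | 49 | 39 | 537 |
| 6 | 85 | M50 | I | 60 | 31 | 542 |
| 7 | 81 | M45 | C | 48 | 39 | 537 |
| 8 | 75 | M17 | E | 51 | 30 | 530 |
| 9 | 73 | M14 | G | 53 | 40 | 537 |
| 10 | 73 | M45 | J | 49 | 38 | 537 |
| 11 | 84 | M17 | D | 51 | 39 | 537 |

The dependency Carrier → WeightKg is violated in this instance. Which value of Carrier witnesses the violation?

40

Carrier=32: row 1 → WeightKg = 535 ✓
Carrier=30: rows 2, 8 → WeightKg = 530, 530 ✓
Carrier=40: rows 3, 9 → WeightKg takes values {541, 537} — violation
Carrier=38: rows 4, 10 → WeightKg = 537, 537 ✓
Carrier=39: rows 5, 7, 11 → WeightKg = 537, 537, 537 ✓
Carrier=31: row 6 → WeightKg = 542 ✓
The only Carrier value with inconsistent WeightKg is Carrier=40.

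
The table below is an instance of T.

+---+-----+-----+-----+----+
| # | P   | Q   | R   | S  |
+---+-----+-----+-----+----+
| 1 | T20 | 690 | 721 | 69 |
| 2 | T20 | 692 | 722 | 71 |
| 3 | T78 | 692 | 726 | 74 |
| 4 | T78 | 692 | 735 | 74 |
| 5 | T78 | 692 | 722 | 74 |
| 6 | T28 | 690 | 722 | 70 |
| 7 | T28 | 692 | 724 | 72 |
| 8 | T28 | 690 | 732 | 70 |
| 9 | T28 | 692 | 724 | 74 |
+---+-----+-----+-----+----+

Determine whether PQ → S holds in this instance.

(P=T20, Q=690): row 1 → S = 69 ✓
(P=T20, Q=692): row 2 → S = 71 ✓
(P=T78, Q=692): rows 3, 4, 5 → S = 74, 74, 74 ✓
(P=T28, Q=690): rows 6, 8 → S = 70, 70 ✓
(P=T28, Q=692): rows 7, 9 → S takes values {72, 74} — violation
Two rows agree on PQ but differ on S, so PQ → S does not hold.

No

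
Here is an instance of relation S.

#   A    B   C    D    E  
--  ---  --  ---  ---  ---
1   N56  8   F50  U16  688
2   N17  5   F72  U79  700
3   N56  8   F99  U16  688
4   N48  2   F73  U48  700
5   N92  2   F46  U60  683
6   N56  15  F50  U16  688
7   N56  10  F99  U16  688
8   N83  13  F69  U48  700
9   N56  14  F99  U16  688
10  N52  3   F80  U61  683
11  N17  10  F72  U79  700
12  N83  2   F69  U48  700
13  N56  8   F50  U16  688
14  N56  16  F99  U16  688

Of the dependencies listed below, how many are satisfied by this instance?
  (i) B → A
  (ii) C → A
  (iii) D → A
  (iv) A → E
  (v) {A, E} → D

3

(i) B → A: B=2: rows 4, 5, 12 → A takes values {N48, N92, N83} — violation; B=10: rows 7, 11 → A takes values {N56, N17} — violation — fails.
(ii) C → A: every LHS value maps to a single RHS value — holds.
(iii) D → A: D=U48: rows 4, 8, 12 → A takes values {N48, N83} — violation — fails.
(iv) A → E: every LHS value maps to a single RHS value — holds.
(v) {A, E} → D: every LHS value maps to a single RHS value — holds.
3 of the 5 dependencies hold.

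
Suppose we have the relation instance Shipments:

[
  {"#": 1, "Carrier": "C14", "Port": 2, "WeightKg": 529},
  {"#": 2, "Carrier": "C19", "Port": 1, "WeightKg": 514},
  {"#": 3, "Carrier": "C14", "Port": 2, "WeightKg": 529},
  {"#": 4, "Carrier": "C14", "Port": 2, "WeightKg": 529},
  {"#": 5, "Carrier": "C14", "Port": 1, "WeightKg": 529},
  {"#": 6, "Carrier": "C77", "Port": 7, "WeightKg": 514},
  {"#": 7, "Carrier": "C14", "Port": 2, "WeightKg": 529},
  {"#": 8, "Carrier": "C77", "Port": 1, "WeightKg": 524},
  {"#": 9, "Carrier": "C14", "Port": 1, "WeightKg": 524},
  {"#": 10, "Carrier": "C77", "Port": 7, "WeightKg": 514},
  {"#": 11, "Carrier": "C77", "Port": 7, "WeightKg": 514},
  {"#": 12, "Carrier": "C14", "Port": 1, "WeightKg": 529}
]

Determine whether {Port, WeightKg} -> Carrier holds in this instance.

No

(Port=2, WeightKg=529): rows 1, 3, 4, 7 → Carrier = C14, C14, C14, C14 ✓
(Port=1, WeightKg=514): row 2 → Carrier = C19 ✓
(Port=1, WeightKg=529): rows 5, 12 → Carrier = C14, C14 ✓
(Port=7, WeightKg=514): rows 6, 10, 11 → Carrier = C77, C77, C77 ✓
(Port=1, WeightKg=524): rows 8, 9 → Carrier takes values {C77, C14} — violation
Two rows agree on {Port, WeightKg} but differ on Carrier, so {Port, WeightKg} -> Carrier does not hold.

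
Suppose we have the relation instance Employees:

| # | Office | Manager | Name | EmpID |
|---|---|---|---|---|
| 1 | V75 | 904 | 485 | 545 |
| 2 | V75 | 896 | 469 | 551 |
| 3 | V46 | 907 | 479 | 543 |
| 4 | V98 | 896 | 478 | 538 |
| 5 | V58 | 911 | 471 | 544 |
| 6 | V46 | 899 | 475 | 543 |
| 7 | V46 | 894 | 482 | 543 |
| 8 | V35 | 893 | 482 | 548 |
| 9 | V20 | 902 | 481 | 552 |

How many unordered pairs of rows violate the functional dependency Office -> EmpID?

1

Office=V75: violating pairs (1,2) — 1 pair.
Office=V46: all 3 rows agree on EmpID — 0 pairs.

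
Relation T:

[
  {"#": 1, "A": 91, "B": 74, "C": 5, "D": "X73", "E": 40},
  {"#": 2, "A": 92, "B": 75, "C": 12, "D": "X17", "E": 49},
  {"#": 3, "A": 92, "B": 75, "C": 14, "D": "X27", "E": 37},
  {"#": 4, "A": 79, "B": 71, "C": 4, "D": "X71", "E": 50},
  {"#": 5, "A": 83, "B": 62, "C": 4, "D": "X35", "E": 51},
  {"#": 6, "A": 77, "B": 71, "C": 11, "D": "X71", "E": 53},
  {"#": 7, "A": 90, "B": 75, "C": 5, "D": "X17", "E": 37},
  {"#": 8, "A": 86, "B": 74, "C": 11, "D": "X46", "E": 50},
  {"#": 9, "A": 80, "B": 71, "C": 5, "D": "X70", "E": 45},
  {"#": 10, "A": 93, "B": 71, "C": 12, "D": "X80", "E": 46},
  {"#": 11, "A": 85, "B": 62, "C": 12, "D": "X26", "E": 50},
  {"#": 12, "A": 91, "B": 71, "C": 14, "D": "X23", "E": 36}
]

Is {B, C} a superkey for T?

Yes

All 12 rows have distinct {B, C} values, so {B, C} → (all attributes) holds and {B, C} is a superkey.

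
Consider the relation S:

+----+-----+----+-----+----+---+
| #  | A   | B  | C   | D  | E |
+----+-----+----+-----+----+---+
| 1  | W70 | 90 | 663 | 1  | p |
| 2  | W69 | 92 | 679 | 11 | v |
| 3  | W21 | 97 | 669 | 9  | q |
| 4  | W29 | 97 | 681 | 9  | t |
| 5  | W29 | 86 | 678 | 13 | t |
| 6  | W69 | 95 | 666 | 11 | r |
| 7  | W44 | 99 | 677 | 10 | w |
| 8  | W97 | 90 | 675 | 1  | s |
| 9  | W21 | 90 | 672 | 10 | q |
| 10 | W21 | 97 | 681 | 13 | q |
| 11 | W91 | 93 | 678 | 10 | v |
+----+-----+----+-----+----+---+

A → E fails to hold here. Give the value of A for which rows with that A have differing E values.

A=W70: row 1 → E = p ✓
A=W69: rows 2, 6 → E takes values {v, r} — violation
A=W21: rows 3, 9, 10 → E = q, q, q ✓
A=W29: rows 4, 5 → E = t, t ✓
A=W44: row 7 → E = w ✓
A=W97: row 8 → E = s ✓
A=W91: row 11 → E = v ✓
The only A value with inconsistent E is A=W69.

W69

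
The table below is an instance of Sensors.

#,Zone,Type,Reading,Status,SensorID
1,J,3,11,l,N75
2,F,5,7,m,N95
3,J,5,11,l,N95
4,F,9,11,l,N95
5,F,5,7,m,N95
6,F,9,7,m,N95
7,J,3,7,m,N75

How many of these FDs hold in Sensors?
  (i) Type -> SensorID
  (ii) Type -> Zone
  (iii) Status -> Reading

2

(i) Type -> SensorID: every LHS value maps to a single RHS value — holds.
(ii) Type -> Zone: Type=5: rows 2, 3, 5 → Zone takes values {F, J} — violation — fails.
(iii) Status -> Reading: every LHS value maps to a single RHS value — holds.
2 of the 3 dependencies hold.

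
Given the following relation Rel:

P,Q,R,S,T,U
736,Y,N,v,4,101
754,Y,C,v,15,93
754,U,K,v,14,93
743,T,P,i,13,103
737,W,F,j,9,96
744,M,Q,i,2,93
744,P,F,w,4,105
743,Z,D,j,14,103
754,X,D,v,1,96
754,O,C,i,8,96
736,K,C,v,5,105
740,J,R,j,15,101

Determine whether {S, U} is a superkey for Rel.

Two distinct rows share (S=v, U=93), so {S, U} does not determine every attribute — not a superkey.

No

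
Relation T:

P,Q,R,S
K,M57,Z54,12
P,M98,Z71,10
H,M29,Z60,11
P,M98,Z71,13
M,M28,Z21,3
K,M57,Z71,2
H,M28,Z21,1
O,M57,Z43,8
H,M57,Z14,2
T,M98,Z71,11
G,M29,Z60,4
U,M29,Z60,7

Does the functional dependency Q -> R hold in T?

Q=M57: 4 rows → R takes values {Z54, Z71, Z43, Z14} — violation
Q=M98: 3 rows → R = Z71, Z71, Z71 ✓
Q=M29: 3 rows → R = Z60, Z60, Z60 ✓
Q=M28: 2 rows → R = Z21, Z21 ✓
Two rows agree on Q but differ on R, so Q -> R does not hold.

No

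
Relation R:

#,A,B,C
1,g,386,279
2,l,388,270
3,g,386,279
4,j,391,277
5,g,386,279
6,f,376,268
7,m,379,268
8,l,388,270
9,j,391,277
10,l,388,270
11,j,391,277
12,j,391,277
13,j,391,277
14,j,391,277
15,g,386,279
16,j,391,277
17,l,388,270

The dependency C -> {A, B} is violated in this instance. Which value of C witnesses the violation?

C=279: rows 1, 3, 5, 15 → {A,B} = (g, 386), (g, 386), (g, 386), (g, 386) ✓
C=270: rows 2, 8, 10, 17 → {A,B} = (l, 388), (l, 388), (l, 388), (l, 388) ✓
C=277: rows 4, 9, 11, 12, 13, 14, 16 → {A,B} = (j, 391), (j, 391), (j, 391), (j, 391), (j, 391), (j, 391), (j, 391) ✓
C=268: rows 6, 7 → {A,B} takes values {(f, 376), (m, 379)} — violation
The only C value with inconsistent RHS is C=268.

268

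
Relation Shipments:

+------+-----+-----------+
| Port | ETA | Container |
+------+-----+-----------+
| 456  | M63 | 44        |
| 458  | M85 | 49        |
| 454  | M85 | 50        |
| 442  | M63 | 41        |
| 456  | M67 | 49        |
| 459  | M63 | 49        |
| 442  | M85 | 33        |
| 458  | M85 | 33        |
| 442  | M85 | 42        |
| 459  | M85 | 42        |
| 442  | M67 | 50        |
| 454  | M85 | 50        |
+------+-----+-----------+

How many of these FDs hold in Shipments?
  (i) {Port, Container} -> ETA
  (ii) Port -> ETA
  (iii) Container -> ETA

(i) {Port, Container} -> ETA: every LHS value maps to a single RHS value — holds.
(ii) Port -> ETA: Port=456: 2 rows → ETA takes values {M63, M67} — violation; Port=442: 4 rows → ETA takes values {M63, M85, M67} — violation; Port=459: 2 rows → ETA takes values {M63, M85} — violation — fails.
(iii) Container -> ETA: Container=49: 3 rows → ETA takes values {M85, M67, M63} — violation; Container=50: 3 rows → ETA takes values {M85, M67} — violation — fails.
1 of the 3 dependencies holds.

1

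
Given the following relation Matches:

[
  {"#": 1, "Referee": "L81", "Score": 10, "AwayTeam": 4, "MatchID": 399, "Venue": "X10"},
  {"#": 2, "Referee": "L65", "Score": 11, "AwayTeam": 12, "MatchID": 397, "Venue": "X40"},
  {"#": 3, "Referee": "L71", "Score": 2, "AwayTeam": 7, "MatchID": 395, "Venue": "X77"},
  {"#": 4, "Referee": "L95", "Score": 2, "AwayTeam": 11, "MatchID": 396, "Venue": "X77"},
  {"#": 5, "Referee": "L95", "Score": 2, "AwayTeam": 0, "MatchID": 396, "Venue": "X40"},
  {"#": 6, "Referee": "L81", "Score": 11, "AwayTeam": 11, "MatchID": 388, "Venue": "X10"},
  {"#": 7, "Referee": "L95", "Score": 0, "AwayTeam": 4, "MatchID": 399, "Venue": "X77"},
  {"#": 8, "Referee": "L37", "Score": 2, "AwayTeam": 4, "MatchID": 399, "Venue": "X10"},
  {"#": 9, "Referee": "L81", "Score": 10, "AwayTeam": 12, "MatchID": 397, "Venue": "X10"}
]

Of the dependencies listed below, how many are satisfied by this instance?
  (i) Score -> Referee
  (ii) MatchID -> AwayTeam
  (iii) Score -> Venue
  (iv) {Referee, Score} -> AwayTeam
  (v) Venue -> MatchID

0

(i) Score -> Referee: Score=11: rows 2, 6 → Referee takes values {L65, L81} — violation; Score=2: rows 3, 4, 5, 8 → Referee takes values {L71, L95, L37} — violation — fails.
(ii) MatchID -> AwayTeam: MatchID=396: rows 4, 5 → AwayTeam takes values {11, 0} — violation — fails.
(iii) Score -> Venue: Score=11: rows 2, 6 → Venue takes values {X40, X10} — violation; Score=2: rows 3, 4, 5, 8 → Venue takes values {X77, X40, X10} — violation — fails.
(iv) {Referee, Score} -> AwayTeam: (Referee=L81, Score=10): rows 1, 9 → AwayTeam takes values {4, 12} — violation; (Referee=L95, Score=2): rows 4, 5 → AwayTeam takes values {11, 0} — violation — fails.
(v) Venue -> MatchID: Venue=X10: rows 1, 6, 8, 9 → MatchID takes values {399, 388, 397} — violation; Venue=X40: rows 2, 5 → MatchID takes values {397, 396} — violation; Venue=X77: rows 3, 4, 7 → MatchID takes values {395, 396, 399} — violation — fails.
None of the 5 dependencies hold.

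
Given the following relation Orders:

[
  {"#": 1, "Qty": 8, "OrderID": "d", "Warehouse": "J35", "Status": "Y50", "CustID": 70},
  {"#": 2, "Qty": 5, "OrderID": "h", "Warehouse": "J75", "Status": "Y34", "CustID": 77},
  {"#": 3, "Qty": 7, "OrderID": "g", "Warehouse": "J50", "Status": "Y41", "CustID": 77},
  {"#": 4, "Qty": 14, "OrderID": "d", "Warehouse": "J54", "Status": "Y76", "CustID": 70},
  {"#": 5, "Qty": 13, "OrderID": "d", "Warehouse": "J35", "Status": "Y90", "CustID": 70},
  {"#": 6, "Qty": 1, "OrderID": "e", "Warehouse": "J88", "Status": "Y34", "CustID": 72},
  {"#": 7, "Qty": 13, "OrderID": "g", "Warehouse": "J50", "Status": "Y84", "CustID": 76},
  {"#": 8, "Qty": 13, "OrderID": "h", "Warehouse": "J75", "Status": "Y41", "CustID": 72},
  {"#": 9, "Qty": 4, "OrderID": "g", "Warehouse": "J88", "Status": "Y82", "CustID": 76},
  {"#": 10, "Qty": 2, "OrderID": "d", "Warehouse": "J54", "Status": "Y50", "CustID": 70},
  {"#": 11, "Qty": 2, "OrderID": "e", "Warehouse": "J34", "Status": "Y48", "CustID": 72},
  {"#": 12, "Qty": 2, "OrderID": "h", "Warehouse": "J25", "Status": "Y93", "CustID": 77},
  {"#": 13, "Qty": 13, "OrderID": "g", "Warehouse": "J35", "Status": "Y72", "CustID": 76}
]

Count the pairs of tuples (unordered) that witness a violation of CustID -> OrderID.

4

CustID=70: all 4 rows agree on OrderID — 0 pairs.
CustID=77: violating pairs (2,3), (3,12) — 2 pairs.
CustID=72: violating pairs (6,8), (8,11) — 2 pairs.
CustID=76: all 3 rows agree on OrderID — 0 pairs.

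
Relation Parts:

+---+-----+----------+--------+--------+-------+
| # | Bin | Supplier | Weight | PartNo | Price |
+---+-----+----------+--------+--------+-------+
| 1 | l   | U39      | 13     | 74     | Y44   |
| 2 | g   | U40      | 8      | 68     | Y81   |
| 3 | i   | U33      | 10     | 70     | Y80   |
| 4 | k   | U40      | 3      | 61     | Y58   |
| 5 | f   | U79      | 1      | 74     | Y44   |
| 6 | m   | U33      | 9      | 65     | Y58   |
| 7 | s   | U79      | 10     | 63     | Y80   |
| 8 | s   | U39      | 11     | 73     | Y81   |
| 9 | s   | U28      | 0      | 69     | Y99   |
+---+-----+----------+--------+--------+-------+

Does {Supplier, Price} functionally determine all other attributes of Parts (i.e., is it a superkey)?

All 9 rows have distinct {Supplier, Price} values, so {Supplier, Price} → (all attributes) holds and {Supplier, Price} is a superkey.

Yes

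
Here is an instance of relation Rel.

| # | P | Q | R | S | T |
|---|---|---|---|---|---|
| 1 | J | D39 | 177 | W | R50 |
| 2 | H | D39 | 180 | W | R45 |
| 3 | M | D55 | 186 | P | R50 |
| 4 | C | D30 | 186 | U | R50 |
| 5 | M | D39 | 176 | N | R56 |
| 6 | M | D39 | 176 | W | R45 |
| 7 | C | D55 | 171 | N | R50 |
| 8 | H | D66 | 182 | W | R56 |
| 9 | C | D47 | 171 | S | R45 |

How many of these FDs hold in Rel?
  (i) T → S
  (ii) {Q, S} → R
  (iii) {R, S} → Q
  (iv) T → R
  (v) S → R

(i) T → S: T=R50: rows 1, 3, 4, 7 → S takes values {W, P, U, N} — violation; T=R45: rows 2, 6, 9 → S takes values {W, S} — violation; T=R56: rows 5, 8 → S takes values {N, W} — violation — fails.
(ii) {Q, S} → R: (Q=D39, S=W): rows 1, 2, 6 → R takes values {177, 180, 176} — violation — fails.
(iii) {R, S} → Q: every LHS value maps to a single RHS value — holds.
(iv) T → R: T=R50: rows 1, 3, 4, 7 → R takes values {177, 186, 171} — violation; T=R45: rows 2, 6, 9 → R takes values {180, 176, 171} — violation; T=R56: rows 5, 8 → R takes values {176, 182} — violation — fails.
(v) S → R: S=W: rows 1, 2, 6, 8 → R takes values {177, 180, 176, 182} — violation; S=N: rows 5, 7 → R takes values {176, 171} — violation — fails.
1 of the 5 dependencies holds.

1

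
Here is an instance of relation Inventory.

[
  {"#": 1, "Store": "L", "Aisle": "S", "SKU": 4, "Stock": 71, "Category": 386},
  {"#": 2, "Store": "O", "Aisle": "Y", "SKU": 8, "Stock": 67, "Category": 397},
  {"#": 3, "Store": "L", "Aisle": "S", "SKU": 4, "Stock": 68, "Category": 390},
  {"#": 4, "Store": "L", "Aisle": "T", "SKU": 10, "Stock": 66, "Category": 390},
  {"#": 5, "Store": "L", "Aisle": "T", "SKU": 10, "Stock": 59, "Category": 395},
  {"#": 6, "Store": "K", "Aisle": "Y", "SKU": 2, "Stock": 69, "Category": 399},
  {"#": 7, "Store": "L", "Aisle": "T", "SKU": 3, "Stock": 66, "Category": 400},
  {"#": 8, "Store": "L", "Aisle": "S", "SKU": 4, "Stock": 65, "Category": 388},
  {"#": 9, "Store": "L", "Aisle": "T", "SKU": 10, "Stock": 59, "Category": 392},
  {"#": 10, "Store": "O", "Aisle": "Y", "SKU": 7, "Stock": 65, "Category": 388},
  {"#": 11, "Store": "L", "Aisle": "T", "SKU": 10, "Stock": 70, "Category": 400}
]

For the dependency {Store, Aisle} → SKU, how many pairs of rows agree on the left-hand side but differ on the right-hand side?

(Store=L, Aisle=S): all 3 rows agree on SKU — 0 pairs.
(Store=O, Aisle=Y): violating pairs (2,10) — 1 pair.
(Store=L, Aisle=T): violating pairs (4,7), (5,7), (7,9), (7,11) — 4 pairs.

5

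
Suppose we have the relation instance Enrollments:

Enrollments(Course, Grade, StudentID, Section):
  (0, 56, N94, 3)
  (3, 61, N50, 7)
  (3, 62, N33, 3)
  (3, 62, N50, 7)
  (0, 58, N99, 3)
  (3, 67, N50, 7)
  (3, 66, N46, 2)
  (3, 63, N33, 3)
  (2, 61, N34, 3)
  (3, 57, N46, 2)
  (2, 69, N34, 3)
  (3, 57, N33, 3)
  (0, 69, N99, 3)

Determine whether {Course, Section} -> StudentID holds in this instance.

No

(Course=0, Section=3): 3 rows → StudentID takes values {N94, N99} — violation
(Course=3, Section=7): 3 rows → StudentID = N50, N50, N50 ✓
(Course=3, Section=3): 3 rows → StudentID = N33, N33, N33 ✓
(Course=3, Section=2): 2 rows → StudentID = N46, N46 ✓
(Course=2, Section=3): 2 rows → StudentID = N34, N34 ✓
Two rows agree on {Course, Section} but differ on StudentID, so {Course, Section} -> StudentID does not hold.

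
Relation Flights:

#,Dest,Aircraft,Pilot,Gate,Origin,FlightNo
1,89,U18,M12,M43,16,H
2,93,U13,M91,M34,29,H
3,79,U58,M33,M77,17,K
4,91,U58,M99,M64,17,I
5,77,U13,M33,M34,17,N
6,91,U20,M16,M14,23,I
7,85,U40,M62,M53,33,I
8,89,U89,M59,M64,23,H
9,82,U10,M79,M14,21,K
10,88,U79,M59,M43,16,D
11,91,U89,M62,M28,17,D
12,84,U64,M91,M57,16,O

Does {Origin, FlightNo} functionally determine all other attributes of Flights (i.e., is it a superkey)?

Yes

All 12 rows have distinct {Origin, FlightNo} values, so {Origin, FlightNo} → (all attributes) holds and {Origin, FlightNo} is a superkey.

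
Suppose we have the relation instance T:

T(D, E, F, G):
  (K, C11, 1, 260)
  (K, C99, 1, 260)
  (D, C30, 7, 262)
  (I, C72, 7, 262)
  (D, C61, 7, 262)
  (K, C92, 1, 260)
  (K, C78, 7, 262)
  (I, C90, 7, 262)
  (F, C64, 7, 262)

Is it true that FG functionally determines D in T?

(F=1, G=260): 3 rows → D = K, K, K ✓
(F=7, G=262): 6 rows → D takes values {D, I, K, F} — violation
Two rows agree on FG but differ on D, so FG → D does not hold.

No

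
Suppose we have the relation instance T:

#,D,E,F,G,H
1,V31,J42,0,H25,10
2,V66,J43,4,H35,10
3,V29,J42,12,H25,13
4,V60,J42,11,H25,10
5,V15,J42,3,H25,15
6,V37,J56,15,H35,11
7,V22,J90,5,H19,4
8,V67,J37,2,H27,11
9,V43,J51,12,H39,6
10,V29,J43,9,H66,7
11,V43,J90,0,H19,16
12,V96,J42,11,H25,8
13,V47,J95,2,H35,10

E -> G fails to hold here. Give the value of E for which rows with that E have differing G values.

E=J42: rows 1, 3, 4, 5, 12 → G = H25, H25, H25, H25, H25 ✓
E=J43: rows 2, 10 → G takes values {H35, H66} — violation
E=J56: row 6 → G = H35 ✓
E=J90: rows 7, 11 → G = H19, H19 ✓
E=J37: row 8 → G = H27 ✓
E=J51: row 9 → G = H39 ✓
E=J95: row 13 → G = H35 ✓
The only E value with inconsistent G is E=J43.

J43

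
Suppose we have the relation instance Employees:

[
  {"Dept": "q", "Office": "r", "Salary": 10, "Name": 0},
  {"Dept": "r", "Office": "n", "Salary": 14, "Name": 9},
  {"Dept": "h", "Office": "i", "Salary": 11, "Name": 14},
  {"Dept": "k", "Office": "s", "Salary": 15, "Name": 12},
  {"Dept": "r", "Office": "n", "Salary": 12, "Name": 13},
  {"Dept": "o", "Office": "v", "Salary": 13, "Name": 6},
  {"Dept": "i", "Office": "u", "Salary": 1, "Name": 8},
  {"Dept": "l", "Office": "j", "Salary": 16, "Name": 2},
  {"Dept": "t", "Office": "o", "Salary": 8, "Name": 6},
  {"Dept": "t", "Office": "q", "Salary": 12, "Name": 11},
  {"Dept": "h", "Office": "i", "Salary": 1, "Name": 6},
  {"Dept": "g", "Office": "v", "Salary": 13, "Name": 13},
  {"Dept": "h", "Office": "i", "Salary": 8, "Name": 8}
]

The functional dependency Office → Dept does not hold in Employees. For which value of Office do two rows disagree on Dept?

v

Office=r: 1 row → Dept = q ✓
Office=n: 2 rows → Dept = r, r ✓
Office=i: 3 rows → Dept = h, h, h ✓
Office=s: 1 row → Dept = k ✓
Office=v: 2 rows → Dept takes values {o, g} — violation
Office=u: 1 row → Dept = i ✓
Office=j: 1 row → Dept = l ✓
Office=o: 1 row → Dept = t ✓
Office=q: 1 row → Dept = t ✓
The only Office value with inconsistent Dept is Office=v.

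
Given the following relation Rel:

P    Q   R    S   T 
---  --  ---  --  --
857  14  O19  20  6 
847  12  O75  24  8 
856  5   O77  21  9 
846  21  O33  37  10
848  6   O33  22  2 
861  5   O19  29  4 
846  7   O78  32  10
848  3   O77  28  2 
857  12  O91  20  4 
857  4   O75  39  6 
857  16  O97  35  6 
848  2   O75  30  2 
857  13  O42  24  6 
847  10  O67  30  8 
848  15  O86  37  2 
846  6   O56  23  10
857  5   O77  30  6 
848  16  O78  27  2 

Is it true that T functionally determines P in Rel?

No

T=6: 5 rows → P = 857, 857, 857, 857, 857 ✓
T=8: 2 rows → P = 847, 847 ✓
T=9: 1 row → P = 856 ✓
T=10: 3 rows → P = 846, 846, 846 ✓
T=2: 5 rows → P = 848, 848, 848, 848, 848 ✓
T=4: 2 rows → P takes values {861, 857} — violation
Two rows agree on T but differ on P, so T → P does not hold.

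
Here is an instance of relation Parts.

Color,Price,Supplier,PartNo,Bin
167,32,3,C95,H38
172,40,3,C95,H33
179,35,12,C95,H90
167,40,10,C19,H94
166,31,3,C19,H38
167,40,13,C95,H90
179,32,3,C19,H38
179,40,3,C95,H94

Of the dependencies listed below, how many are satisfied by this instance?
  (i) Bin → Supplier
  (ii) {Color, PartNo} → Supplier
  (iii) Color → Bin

(i) Bin → Supplier: Bin=H90: 2 rows → Supplier takes values {12, 13} — violation; Bin=H94: 2 rows → Supplier takes values {10, 3} — violation — fails.
(ii) {Color, PartNo} → Supplier: (Color=167, PartNo=C95): 2 rows → Supplier takes values {3, 13} — violation; (Color=179, PartNo=C95): 2 rows → Supplier takes values {12, 3} — violation — fails.
(iii) Color → Bin: Color=167: 3 rows → Bin takes values {H38, H94, H90} — violation; Color=179: 3 rows → Bin takes values {H90, H38, H94} — violation — fails.
None of the 3 dependencies hold.

0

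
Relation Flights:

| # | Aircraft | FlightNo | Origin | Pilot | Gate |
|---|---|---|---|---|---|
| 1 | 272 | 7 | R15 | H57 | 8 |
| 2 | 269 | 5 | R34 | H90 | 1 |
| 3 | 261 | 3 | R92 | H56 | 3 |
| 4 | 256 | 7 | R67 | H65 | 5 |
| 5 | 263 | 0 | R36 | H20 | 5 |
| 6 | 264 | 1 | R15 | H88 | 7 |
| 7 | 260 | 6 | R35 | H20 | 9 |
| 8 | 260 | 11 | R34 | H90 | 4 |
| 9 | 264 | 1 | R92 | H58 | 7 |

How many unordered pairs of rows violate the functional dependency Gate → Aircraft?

1

Gate=5: violating pairs (4,5) — 1 pair.
Gate=7: all 2 rows agree on Aircraft — 0 pairs.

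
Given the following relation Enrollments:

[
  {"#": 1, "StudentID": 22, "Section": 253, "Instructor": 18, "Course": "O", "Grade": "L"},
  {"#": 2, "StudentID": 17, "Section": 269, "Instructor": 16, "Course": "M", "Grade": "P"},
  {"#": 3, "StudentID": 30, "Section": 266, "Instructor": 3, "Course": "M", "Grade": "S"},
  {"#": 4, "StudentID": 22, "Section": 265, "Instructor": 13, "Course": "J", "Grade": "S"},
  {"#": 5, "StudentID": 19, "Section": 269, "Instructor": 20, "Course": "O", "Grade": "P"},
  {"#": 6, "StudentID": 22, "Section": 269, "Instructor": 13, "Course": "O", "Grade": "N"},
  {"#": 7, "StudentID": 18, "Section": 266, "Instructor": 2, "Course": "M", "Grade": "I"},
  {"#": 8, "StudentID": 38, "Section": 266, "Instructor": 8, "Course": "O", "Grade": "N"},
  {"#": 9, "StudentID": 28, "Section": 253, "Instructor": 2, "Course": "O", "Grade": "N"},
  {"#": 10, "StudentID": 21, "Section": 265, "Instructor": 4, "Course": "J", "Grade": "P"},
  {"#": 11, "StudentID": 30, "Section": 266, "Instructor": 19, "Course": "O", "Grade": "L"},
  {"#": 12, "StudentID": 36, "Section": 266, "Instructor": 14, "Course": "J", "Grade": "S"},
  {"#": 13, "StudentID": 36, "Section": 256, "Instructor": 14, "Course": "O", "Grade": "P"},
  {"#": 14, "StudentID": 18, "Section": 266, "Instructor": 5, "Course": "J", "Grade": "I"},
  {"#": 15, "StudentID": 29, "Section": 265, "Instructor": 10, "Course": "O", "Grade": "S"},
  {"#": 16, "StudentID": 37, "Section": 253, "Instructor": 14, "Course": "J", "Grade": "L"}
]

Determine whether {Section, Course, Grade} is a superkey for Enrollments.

Yes

All 16 rows have distinct {Section, Course, Grade} values, so {Section, Course, Grade} → (all attributes) holds and {Section, Course, Grade} is a superkey.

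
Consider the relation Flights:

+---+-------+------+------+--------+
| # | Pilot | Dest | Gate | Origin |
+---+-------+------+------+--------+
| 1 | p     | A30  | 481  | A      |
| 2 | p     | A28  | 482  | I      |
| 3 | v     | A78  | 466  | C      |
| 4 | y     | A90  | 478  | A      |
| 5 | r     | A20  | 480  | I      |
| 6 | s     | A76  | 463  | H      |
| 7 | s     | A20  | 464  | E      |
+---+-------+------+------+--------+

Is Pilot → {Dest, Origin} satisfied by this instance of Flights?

Pilot=p: rows 1, 2 → {Dest,Origin} takes values {(A30, A), (A28, I)} — violation
Pilot=v: row 3 → {Dest,Origin} = (A78, C) ✓
Pilot=y: row 4 → {Dest,Origin} = (A90, A) ✓
Pilot=r: row 5 → {Dest,Origin} = (A20, I) ✓
Pilot=s: rows 6, 7 → {Dest,Origin} takes values {(A76, H), (A20, E)} — violation
Two rows agree on Pilot but differ on {Dest, Origin}, so Pilot → {Dest, Origin} does not hold.

No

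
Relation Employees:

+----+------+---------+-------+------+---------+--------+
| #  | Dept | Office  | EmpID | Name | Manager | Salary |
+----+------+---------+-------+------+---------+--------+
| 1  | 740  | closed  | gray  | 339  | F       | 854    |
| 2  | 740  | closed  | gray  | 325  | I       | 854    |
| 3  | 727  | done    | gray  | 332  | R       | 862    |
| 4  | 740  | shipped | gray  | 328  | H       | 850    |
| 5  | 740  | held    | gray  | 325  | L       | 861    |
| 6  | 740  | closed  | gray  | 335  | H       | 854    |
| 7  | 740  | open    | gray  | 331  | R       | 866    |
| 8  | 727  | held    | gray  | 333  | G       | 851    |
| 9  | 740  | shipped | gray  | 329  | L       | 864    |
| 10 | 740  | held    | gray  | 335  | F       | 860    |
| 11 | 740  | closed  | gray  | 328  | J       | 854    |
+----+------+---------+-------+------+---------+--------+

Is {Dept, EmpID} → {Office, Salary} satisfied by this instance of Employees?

(Dept=740, EmpID=gray): rows 1, 2, 4, 5, 6, 7, 9, 10, 11 → {Office,Salary} takes values {(closed, 854), (shipped, 850), (held, 861), (open, 866), (shipped, 864), (held, 860)} — violation
(Dept=727, EmpID=gray): rows 3, 8 → {Office,Salary} takes values {(done, 862), (held, 851)} — violation
Two rows agree on {Dept, EmpID} but differ on {Office, Salary}, so {Dept, EmpID} → {Office, Salary} does not hold.

No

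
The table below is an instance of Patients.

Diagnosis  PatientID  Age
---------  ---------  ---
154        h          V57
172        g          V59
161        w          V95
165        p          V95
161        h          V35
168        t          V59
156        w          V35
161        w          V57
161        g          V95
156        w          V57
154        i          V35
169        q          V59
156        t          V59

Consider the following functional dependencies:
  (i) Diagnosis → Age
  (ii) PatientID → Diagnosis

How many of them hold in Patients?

0

(i) Diagnosis → Age: Diagnosis=154: 2 rows → Age takes values {V57, V35} — violation; Diagnosis=161: 4 rows → Age takes values {V95, V35, V57} — violation; Diagnosis=156: 3 rows → Age takes values {V35, V57, V59} — violation — fails.
(ii) PatientID → Diagnosis: PatientID=h: 2 rows → Diagnosis takes values {154, 161} — violation; PatientID=g: 2 rows → Diagnosis takes values {172, 161} — violation; PatientID=w: 4 rows → Diagnosis takes values {161, 156} — violation; PatientID=t: 2 rows → Diagnosis takes values {168, 156} — violation — fails.
None of the 2 dependencies hold.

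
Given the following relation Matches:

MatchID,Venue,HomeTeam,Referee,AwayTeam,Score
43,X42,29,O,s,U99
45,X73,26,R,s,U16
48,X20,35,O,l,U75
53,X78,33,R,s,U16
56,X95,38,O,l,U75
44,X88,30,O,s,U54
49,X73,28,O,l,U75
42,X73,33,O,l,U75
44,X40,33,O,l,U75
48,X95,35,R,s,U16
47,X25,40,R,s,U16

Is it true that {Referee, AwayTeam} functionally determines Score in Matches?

No

(Referee=O, AwayTeam=s): 2 rows → Score takes values {U99, U54} — violation
(Referee=R, AwayTeam=s): 4 rows → Score = U16, U16, U16, U16 ✓
(Referee=O, AwayTeam=l): 5 rows → Score = U75, U75, U75, U75, U75 ✓
Two rows agree on {Referee, AwayTeam} but differ on Score, so {Referee, AwayTeam} → Score does not hold.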